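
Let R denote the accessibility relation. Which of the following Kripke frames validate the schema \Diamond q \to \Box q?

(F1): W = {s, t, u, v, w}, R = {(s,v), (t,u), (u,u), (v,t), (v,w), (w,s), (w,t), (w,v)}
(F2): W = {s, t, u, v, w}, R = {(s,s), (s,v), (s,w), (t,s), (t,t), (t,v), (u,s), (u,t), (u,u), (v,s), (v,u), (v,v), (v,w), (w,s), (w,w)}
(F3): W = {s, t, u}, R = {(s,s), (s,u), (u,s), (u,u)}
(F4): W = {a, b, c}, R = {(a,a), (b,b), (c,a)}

The schema corresponds to partial functionality: \forall x \forall y \forall z (Rxy \wedge Rxz \to y = z).
(F1): fails — v sees both t and w.
(F2): fails — s sees both s and v.
(F3): fails — s sees both s and u.
(F4): holds.

(F4)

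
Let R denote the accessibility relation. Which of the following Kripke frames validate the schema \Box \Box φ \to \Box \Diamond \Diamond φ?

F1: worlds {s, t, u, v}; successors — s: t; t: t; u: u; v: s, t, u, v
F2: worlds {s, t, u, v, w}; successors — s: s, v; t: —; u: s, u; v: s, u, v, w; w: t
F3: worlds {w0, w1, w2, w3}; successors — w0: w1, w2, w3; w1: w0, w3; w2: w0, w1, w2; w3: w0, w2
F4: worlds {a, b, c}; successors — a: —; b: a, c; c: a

F1, F3

Frame correspondent (Sahlqvist): \forall x \forall z (xRz \to \exists w (x R^2 w \wedge z R^2 w)) — i.e. a generalized confluence (Geach) condition.
F1: satisfies the condition.
F2: fails — vRw but no w* with vR²w* and wR²w*.
F3: satisfies the condition.
F4: fails — bRa but no w with bR²w and aR²w.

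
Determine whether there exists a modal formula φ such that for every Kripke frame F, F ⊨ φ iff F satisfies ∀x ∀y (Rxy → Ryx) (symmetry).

The condition is symmetry. A defining modal formula is p → □◇p.
Suppose p→□◇p is valid. Take Rxy and set V(p)={x}. Then p at x, so □◇p at x, so ◇p at y, so some z with Ryz has p; z=x, i.e. Ryx.

Yes — defined by p → □◇p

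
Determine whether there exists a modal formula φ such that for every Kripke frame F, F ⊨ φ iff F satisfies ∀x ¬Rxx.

Not definable by any modal formula

If a class were modally definable it would be closed under surjective bounded morphisms (Goldblatt–Thomason).
The 5-cycle (worlds a,b,c,d,e with a→b→c→d→e→a) is irreflexive, and the map sending every world to a single reflexive point • is a surjective bounded morphism (forth: every edge maps to (•,•); back: every world has a successor). So any modal formula valid on the 5-cycle is also valid on the reflexive point, which is not irreflexive.
So no modal formula (or set of formulas) defines exactly the irreflexive frames.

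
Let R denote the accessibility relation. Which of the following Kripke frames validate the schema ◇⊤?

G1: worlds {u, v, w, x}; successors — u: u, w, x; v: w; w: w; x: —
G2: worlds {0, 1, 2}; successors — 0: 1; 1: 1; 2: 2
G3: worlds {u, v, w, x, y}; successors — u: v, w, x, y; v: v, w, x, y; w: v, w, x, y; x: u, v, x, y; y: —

This is the axiom for seriality; its first-order frame correspondent is ∀x ∃y Rxy.
G1: fails — world x has no successor.
G2: satisfies the condition.
G3: fails — world y has no successor.

G2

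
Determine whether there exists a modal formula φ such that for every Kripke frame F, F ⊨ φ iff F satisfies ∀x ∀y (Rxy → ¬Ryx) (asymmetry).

If a class were modally definable it would be closed under surjective bounded morphisms (Goldblatt–Thomason).
The 3-cycle (worlds a,b,c with a→b→c→a) is asymmetric. Mapping every world to a single reflexive point • is a surjective bounded morphism, and the reflexive point is not asymmetric (R•• but asymmetry requires ¬R••).
So no modal formula (or set of formulas) defines exactly the asymmetric frames.

No — not modally definable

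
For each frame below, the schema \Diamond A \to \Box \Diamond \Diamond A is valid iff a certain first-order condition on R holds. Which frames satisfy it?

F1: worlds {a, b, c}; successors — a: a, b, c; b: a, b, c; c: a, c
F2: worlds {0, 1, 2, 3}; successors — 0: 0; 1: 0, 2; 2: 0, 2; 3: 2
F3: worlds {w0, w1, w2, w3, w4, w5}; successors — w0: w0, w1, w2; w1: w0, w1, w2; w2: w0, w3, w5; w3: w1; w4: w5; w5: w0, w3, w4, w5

F1

This is the axiom for a generalized confluence (Geach) condition; its first-order frame correspondent is \forall x \forall y \forall z ((xRy \wedge xRz) \to \exists w (y = w \wedge z R^2 w)).
F1: condition met.
F2: fails — 1R2, 1R0 but no w with 2=w and 0R²w.
F3: fails — w2Rw3, w2Rw3 but no w with w3=w and w3R²w.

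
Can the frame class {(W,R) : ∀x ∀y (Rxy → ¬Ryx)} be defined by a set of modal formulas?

No

If a class were modally definable it would be closed under surjective bounded morphisms (Goldblatt–Thomason).
The 3-cycle (worlds 0,1,2 with 0→1→2→0) is asymmetric. Mapping every world to a single reflexive point • is a surjective bounded morphism, and the reflexive point is not asymmetric (R•• but asymmetry requires ¬R••).
So the class is not modally definable.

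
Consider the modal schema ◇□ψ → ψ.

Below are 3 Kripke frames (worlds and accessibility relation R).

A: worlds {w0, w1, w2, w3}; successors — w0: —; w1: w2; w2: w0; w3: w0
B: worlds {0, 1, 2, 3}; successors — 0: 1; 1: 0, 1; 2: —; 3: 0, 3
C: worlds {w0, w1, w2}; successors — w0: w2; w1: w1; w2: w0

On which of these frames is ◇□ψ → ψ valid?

Frame correspondent (Sahlqvist): ∀x ∀y (Rxy → Ryx) — i.e. symmetry.
A: fails — Rw1w2 but not Rw2w1.
B: fails — R30 but not R03.
C: satisfies the condition.

C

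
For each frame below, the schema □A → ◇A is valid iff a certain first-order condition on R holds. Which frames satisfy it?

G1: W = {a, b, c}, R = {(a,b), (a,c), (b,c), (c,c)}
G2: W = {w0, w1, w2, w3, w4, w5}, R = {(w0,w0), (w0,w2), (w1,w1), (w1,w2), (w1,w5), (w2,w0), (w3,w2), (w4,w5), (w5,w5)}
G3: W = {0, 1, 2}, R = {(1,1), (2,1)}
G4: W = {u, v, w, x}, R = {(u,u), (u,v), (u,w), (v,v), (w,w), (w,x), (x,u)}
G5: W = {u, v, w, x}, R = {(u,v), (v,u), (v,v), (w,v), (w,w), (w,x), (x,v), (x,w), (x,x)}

The schema corresponds to seriality: ∀x ∃y Rxy.
G1: condition met.
G2: condition met.
G3: fails — world 0 has no successor.
G4: condition met.
G5: condition met.
Valid on: G1, G2, G4, G5.

G1, G2, G4, G5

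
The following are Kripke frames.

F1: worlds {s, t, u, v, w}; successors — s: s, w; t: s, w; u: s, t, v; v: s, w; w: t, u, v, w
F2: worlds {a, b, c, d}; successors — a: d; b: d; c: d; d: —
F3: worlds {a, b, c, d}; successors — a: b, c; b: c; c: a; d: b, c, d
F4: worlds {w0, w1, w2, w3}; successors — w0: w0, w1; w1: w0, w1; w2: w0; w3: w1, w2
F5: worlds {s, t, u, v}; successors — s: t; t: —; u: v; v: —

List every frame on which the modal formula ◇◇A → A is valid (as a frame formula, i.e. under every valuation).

The schema corresponds to a generalized confluence (Geach) condition: ∀x ∀y (xR²y → ∃w (y = w ∧ x = w)).
F1: fails — sR²t but t ≠ s.
F2: ✓.
F3: fails — aR²c but c ≠ a.
F4: fails — w0R²w1 but w1 ≠ w0.
F5: ✓.
Valid on: F2, F5.

F2, F5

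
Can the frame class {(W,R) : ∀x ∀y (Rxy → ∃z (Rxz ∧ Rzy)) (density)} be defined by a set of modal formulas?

Yes: it is density, defined by the C4 schema □□q → □q.
Suppose □□q→□q is valid. Take Rxy and set V(q)={w : xR²w}. Then □□q at x, so □q at x, so q at y, i.e. ∃z(Rxz∧Rzy).

Definable; □□q → □q defines it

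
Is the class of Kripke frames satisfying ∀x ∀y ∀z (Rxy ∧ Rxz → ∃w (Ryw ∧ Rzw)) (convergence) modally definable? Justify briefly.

Yes — defined by ◇□q → □◇q

This is a Sahlqvist condition; the .2 axiom ◇□q → □◇q defines it.
Suppose ◇□q→□◇q is valid. Take Rxy, Rxz and set V(q)={w : Ryw}. Then □q at y so ◇□q at x, so □◇q at x, so ◇q at z, giving w with Rzw and Ryw.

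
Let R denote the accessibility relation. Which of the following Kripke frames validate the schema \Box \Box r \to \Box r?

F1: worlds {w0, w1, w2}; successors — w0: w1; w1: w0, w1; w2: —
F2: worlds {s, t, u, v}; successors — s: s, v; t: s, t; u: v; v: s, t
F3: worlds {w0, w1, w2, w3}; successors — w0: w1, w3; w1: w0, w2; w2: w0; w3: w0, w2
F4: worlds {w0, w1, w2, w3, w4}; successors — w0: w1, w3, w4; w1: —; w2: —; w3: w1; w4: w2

The schema corresponds to density: \forall x \forall y (Rxy \to \exists z (Rxz \wedge Rzy)).
F1: satisfies the condition.
F2: fails — Ruv but no z with Ruz and Rzv.
F3: fails — Rw1w2 but no z with Rw1z and Rzw2.
F4: fails — Rw0w4 but no z with Rw0z and Rzw4.
Valid on: F1.

F1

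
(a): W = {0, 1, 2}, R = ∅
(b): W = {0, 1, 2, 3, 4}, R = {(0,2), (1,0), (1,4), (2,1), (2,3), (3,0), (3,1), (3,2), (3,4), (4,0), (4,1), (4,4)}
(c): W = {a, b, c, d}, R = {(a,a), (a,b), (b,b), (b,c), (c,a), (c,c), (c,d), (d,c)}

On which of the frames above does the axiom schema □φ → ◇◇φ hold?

(c)

The schema corresponds to a generalized confluence (Geach) condition: ∀x ∃w (xRw ∧ xR²w).
(a): fails — at 0 but no w with 0Rw and 0R²w.
(b): fails — at 0 but no w with 0Rw and 0R²w.
(c): condition met.
Valid on: (c).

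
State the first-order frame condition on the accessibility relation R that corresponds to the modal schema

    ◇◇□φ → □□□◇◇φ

∀x ∀y ∀z ((xR²y ∧ xR³z) → ∃w (yRw ∧ zR²w))

This is a Sahlqvist (Geach-type) schema ◇^2□^1φ → □^3◇^2φ.
First-order correspondent: ∀x ∀y ∀z ((xR²y ∧ xR³z) → ∃w (yRw ∧ zR²w)).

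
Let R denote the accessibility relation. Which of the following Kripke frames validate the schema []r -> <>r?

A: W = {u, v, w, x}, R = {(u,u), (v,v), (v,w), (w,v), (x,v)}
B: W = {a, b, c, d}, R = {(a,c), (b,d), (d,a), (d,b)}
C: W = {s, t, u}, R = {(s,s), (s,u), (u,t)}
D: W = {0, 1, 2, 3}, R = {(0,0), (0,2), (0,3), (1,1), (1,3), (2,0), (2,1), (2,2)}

A

The schema corresponds to seriality: forall x exists y Rxy.
A: ✓.
B: fails — world c has no successor.
C: fails — world t has no successor.
D: fails — world 3 has no successor.
Valid on: A.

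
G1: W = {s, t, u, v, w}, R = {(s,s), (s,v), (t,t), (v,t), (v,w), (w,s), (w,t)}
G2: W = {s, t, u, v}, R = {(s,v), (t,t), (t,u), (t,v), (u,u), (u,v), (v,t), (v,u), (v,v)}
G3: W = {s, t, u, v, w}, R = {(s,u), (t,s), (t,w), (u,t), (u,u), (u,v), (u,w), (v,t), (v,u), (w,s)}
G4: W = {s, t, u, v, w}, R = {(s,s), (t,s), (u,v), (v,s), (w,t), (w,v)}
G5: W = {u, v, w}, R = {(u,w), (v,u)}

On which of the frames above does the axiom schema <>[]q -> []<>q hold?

This is the axiom for convergence; its first-order frame correspondent is forall x forall y forall z (Rxy & Rxz -> exists w (Ryw & Rzw)).
G1: fails — Rsv and Rss but v and s have no common successor.
G2: satisfies the condition.
G3: fails — Rts and Rtw but s and w have no common successor.
G4: satisfies the condition.
G5: fails — Ruw and Ruw but w and w have no common successor.
Valid on: G2, G4.

G2, G4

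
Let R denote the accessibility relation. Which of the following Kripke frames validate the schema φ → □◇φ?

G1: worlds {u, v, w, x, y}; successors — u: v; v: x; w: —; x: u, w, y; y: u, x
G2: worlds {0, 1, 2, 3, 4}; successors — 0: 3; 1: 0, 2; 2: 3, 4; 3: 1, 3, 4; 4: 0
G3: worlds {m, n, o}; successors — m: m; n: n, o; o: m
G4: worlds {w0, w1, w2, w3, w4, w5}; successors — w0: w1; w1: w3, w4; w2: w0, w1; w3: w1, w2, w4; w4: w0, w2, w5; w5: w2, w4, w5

This is the axiom for symmetry; its first-order frame correspondent is ∀x ∀y (Rxy → Ryx).
G1: fails — Ruv but not Rvu.
G2: fails — R10 but not R01.
G3: fails — Rom but not Rmo.
G4: fails — Rw5w2 but not Rw2w5.

none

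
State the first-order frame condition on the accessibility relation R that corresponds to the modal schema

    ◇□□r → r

This is a Sahlqvist (Geach-type) schema ◇^1□^2r → □^0◇^0r.
Minimal-valuation argument: fix x; take any y with xR^1y and any z with xR^0z. Set V(r) to the set of worlds R-reachable from y in exactly 2 steps. Then □^2r holds at y, so the antecedent holds at x; validity forces ◇^0r at z, giving a w with zR^0w and yR^2w.
First-order correspondent: ∀x ∀y (xRy → ∃w (yR²w ∧ x = w)).

∀x ∀y (xRy → ∃w (yR²w ∧ x = w))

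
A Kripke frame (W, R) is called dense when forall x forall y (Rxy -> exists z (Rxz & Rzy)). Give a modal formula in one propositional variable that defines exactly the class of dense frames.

A defining formula is □□q → □q (the C4 axiom).
Suppose □□q→□q is valid. Take Rxy and set V(q)={w : xR²w}. Then □□q at x, so □q at x, so q at y, i.e. ∃z(Rxz∧Rzy).

□□q → □q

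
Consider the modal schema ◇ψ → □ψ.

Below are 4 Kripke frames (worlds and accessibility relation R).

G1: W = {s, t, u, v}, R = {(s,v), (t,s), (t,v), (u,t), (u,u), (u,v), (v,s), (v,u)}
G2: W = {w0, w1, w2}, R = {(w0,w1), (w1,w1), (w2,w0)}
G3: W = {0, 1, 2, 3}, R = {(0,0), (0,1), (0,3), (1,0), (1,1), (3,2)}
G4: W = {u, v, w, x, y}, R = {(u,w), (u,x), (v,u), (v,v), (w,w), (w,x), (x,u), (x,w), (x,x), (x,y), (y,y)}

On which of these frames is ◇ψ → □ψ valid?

G2

The schema corresponds to partial functionality: ∀x ∀y ∀z (Rxy ∧ Rxz → y = z).
G1: fails — t sees both s and v.
G2: holds.
G3: fails — 0 sees both 0 and 1.
G4: fails — u sees both w and x.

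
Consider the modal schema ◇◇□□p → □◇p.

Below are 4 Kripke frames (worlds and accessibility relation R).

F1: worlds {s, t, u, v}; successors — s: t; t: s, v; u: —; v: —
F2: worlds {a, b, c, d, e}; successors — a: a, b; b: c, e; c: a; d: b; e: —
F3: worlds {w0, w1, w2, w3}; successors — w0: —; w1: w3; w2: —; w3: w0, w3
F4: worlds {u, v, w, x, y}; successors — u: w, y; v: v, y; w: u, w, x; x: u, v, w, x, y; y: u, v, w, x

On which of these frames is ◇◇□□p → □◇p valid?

The schema corresponds to a generalized confluence (Geach) condition: ∀x ∀y ∀z ((xR²y ∧ xRz) → ∃w (yR²w ∧ zRw)).
F1: fails — sR²v, sRt but no w with vR²w and tRw.
F2: fails — aR²b, aRb but no w with bR²w and bRw.
F3: fails — w1R²w0, w1Rw3 but no w with w0R²w and w3Rw.
F4: ✓.
Valid on: F4.

F4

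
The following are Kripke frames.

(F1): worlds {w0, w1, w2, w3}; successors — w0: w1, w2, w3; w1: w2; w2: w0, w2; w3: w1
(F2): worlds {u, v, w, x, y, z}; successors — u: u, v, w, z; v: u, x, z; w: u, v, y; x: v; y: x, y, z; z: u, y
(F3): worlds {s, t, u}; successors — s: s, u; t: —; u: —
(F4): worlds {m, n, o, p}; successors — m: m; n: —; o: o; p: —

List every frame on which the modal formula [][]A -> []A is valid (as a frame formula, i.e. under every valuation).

(F3), (F4)

Frame correspondent (Sahlqvist): forall x forall y (Rxy -> exists z (Rxz & Rzy)) — i.e. density.
(F1): fails — Rw3w1 but no z with Rw3z and Rzw1.
(F2): fails — Rvx but no t with Rvt and Rtx.
(F3): ✓.
(F4): ✓.
Valid on: (F3), (F4).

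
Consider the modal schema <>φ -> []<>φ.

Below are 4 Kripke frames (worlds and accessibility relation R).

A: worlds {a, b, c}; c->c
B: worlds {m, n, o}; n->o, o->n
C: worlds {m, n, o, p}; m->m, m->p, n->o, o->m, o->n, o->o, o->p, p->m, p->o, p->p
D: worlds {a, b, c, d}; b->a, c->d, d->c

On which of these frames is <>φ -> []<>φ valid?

A

This is the axiom for the Euclidean property; its first-order frame correspondent is forall x forall y forall z (Rxy & Rxz -> Ryz).
A: ✓.
B: fails — Rno and Rno but not Roo.
C: fails — Rom and Ron but not Rmn.
D: fails — Rba and Rba but not Raa.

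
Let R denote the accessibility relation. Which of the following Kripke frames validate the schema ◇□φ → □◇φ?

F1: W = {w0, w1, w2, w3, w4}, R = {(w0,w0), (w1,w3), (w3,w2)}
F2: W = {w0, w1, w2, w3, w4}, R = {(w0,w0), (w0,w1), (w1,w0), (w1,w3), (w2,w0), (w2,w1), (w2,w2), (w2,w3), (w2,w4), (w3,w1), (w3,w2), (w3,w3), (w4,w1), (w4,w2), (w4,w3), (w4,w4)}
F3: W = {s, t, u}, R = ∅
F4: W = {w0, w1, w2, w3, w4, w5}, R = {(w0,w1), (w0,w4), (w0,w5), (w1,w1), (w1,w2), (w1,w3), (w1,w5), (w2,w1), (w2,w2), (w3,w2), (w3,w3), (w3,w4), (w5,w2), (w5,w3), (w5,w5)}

Frame correspondent (Sahlqvist): ∀x ∀y ∀z (Rxy ∧ Rxz → ∃w (Ryw ∧ Rzw)) — i.e. convergence.
F1: fails — Rw3w2 and Rw3w2 but w2 and w2 have no common successor.
F2: holds.
F3: holds.
F4: fails — Rw0w4 and Rw0w4 but w4 and w4 have no common successor.

F2, F3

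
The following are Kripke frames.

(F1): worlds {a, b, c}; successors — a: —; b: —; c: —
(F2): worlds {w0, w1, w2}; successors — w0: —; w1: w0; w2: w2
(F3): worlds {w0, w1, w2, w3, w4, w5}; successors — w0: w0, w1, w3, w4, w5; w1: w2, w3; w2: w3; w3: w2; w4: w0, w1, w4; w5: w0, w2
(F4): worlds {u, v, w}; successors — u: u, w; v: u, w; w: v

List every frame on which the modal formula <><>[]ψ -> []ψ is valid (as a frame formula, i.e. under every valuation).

(F1), (F2)

Frame correspondent (Sahlqvist): forall x forall y forall z ((x R^2 y & xRz) -> exists w (yRw & z = w)) — i.e. a generalized confluence (Geach) condition.
(F1): ✓.
(F2): ✓.
(F3): fails — w0R²w1, w0Rw0 but no w with w1Rw and w0=w.
(F4): fails — uR²w, uRu but no t with wRt and u=t.
Valid on: (F1), (F2).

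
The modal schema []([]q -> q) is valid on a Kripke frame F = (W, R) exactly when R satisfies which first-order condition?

shift-reflexivity: forall x forall y (Rxy -> Ryy)

Suppose □(□q→q) is valid. Take Rxy and set V(q)={w : Ryw}. Then at y, □q holds; since □(□q→q) at x, □q→q at y, so q at y, i.e. Ryy.
Conversely, any frame satisfying forall x forall y (Rxy -> Ryy) validates the schema.
Frame condition: forall x forall y (Rxy -> Ryy).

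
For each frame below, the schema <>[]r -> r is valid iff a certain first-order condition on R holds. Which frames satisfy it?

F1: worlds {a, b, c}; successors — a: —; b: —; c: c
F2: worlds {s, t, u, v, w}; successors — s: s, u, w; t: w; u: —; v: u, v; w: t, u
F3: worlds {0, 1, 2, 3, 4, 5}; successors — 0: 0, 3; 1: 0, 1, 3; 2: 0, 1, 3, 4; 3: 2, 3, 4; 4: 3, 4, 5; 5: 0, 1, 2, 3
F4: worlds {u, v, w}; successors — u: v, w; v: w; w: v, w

F1

This is the axiom for symmetry; its first-order frame correspondent is forall x forall y (Rxy -> Ryx).
F1: holds.
F2: fails — Rwu but not Ruw.
F3: fails — R53 but not R35.
F4: fails — Ruv but not Rvu.
Valid on: F1.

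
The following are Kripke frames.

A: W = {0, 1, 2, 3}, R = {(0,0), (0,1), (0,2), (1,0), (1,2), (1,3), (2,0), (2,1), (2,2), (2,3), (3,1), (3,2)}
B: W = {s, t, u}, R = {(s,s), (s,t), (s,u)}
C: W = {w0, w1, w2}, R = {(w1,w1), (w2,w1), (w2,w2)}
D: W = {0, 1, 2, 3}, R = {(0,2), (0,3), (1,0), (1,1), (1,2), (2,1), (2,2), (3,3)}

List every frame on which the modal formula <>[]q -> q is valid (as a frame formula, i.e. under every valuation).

A

This is the axiom for symmetry; its first-order frame correspondent is forall x forall y (Rxy -> Ryx).
A: ✓.
B: fails — Rsu but not Rus.
C: fails — Rw2w1 but not Rw1w2.
D: fails — R10 but not R01.
Valid on: A.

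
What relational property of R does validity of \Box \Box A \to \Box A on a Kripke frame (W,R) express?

density: \forall x \forall y (Rxy \to \exists z (Rxz \wedge Rzy))

This is the C4 axiom.
It corresponds to density: \forall x \forall y (Rxy \to \exists z (Rxz \wedge Rzy)).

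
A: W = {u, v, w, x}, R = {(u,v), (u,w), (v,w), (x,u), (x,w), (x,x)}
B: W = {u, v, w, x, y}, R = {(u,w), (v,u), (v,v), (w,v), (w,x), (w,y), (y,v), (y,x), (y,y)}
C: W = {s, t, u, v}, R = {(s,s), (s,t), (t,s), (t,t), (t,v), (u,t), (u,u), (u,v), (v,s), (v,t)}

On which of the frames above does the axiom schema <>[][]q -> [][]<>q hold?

C

The schema corresponds to a generalized confluence (Geach) condition: forall x forall y forall z ((xRy & x R^2 z) -> exists w (y R^2 w & zRw)).
A: fails — uRv, uR²w but no t with vR²t and wRt.
B: fails — uRw, uR²x but no t with wR²t and xRt.
C: holds.
Valid on: C.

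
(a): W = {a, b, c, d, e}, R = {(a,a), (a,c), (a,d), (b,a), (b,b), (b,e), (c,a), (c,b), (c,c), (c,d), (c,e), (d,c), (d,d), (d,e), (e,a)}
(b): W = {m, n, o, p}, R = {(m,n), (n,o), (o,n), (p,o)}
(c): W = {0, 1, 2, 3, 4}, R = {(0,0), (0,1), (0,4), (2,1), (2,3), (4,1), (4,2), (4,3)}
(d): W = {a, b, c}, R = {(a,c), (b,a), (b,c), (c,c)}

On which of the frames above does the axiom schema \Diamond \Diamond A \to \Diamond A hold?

Frame correspondent (Sahlqvist): \forall x \forall y \forall z (Rxy \wedge Ryz \to Rxz) — i.e. transitivity.
(a): fails — Rde and Rea but not Rda.
(b): fails — Rno and Ron but not Rnn.
(c): fails — R04 and R43 but not R03.
(d): ✓.
Valid on: (d).

(d)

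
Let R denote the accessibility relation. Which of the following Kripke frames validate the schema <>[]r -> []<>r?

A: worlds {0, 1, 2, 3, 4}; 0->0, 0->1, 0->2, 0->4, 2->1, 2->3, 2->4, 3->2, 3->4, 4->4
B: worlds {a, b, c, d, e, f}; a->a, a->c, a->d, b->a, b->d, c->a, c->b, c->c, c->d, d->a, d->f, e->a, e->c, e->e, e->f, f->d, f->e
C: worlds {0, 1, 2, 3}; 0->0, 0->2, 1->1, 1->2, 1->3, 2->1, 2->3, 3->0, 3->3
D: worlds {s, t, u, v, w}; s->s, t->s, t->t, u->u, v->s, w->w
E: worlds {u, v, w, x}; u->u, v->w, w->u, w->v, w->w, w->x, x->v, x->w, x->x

The schema corresponds to convergence: forall x forall y forall z (Rxy & Rxz -> exists w (Ryw & Rzw)).
A: fails — R00 and R01 but 0 and 1 have no common successor.
B: holds.
C: fails — R00 and R02 but 0 and 2 have no common successor.
D: holds.
E: fails — Rwu and Rwx but u and x have no common successor.

B, D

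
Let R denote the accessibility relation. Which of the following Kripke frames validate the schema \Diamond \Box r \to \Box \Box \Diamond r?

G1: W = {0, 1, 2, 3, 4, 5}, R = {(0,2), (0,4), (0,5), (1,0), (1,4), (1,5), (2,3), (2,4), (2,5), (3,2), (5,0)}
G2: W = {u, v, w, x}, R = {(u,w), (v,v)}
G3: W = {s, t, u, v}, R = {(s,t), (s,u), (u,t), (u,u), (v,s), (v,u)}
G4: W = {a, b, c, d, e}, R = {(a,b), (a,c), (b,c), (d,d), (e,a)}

G2

Frame correspondent (Sahlqvist): \forall x \forall y \forall z ((xRy \wedge x R^2 z) \to \exists w (yRw \wedge zRw)) — i.e. a generalized confluence (Geach) condition.
G1: fails — 0R2, 0R²3 but no w with 2Rw and 3Rw.
G2: holds.
G3: fails — sRt, sR²t but no w with tRw and tRw.
G4: fails — aRb, aR²c but no w with bRw and cRw.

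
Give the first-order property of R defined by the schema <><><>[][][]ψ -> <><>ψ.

forall x forall y (x R^3 y -> exists w (y R^3 w & x R^2 w))

This is a Sahlqvist (Geach-type) schema ◇^3□^3ψ → □^0◇^2ψ.
First-order correspondent: forall x forall y (x R^3 y -> exists w (y R^3 w & x R^2 w)).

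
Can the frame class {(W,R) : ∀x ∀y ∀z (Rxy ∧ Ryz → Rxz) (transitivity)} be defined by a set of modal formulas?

Yes — defined by □p → □□p

Yes: it is transitivity, defined by the 4 schema □p → □□p.
Suppose □p→□□p is valid. Take Rxy, Ryz and set V(p)={w : Rxw}. Then □p at x, so □□p at x, so □p at y, so p at z, i.e. Rxz.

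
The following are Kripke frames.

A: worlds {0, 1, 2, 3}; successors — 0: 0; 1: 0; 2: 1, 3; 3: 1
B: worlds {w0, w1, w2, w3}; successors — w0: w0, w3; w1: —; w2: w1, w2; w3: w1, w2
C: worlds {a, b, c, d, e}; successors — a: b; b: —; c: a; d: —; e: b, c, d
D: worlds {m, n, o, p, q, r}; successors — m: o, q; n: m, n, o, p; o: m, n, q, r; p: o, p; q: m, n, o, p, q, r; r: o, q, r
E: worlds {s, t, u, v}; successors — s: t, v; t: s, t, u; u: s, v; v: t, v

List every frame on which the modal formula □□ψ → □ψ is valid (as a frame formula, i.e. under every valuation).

The schema corresponds to density: ∀x ∀y (Rxy → ∃z (Rxz ∧ Rzy)).
A: fails — R31 but no z with R3z and Rz1.
B: satisfies the condition.
C: fails — Reb but no z with Rez and Rzb.
D: satisfies the condition.
E: fails — Rus but no z with Ruz and Rzs.
Valid on: B, D.

B, D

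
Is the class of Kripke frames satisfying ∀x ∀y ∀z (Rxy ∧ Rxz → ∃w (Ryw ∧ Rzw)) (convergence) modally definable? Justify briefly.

Yes — defined by ◇□q → □◇q

This is a Sahlqvist condition; the .2 axiom ◇□q → □◇q defines it.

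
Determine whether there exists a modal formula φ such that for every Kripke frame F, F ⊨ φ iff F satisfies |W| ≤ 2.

No — not modally definable

Any modally definable frame class is closed under disjoint unions.
Any modal formula valid on each of 3 disjoint one-world frames is valid on their disjoint union (validity is preserved under disjoint unions). Each one-world frame has |W|=1≤2, but the union has |W|=3.
So the class is not modally definable.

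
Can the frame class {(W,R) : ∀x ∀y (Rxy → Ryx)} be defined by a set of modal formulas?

Yes — defined by q → □◇q

This is a Sahlqvist condition; the B axiom q → □◇q defines it.
Suppose q→□◇q is valid. Take Rxy and set V(q)={x}. Then q at x, so □◇q at x, so ◇q at y, so some z with Ryz has q; z=x, i.e. Ryx.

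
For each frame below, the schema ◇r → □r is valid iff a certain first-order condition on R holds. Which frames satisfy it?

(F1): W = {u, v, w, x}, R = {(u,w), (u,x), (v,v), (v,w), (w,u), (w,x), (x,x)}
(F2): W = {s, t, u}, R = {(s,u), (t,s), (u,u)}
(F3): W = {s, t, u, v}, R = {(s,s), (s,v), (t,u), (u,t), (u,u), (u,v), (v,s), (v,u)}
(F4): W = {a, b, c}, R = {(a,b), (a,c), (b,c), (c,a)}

(F2)

The schema corresponds to partial functionality: ∀x ∀y ∀z (Rxy ∧ Rxz → y = z).
(F1): fails — u sees both w and x.
(F2): condition met.
(F3): fails — s sees both s and v.
(F4): fails — a sees both b and c.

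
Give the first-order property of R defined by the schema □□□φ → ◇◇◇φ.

This is a Sahlqvist (Geach-type) schema ◇^0□^3φ → □^0◇^3φ.
Minimal-valuation argument: fix x; take any y with xR^0y and any z with xR^0z. Set V(φ) to the set of worlds R-reachable from y in exactly 3 steps. Then □^3φ holds at y, so the antecedent holds at x; validity forces ◇^3φ at z, giving a w with zR^3w and yR^3w.
First-order correspondent: ∀x ∃w (xR³w ∧ xR³w).

∀x ∃w (xR³w ∧ xR³w)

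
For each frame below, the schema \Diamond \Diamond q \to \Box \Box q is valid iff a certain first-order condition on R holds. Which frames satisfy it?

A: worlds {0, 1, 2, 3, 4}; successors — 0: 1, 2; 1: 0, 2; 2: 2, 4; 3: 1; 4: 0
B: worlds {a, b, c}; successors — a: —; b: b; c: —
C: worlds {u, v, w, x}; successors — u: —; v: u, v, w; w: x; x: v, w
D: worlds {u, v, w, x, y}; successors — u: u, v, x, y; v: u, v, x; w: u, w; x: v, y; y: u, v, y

The schema corresponds to a generalized confluence (Geach) condition: \forall x \forall y \forall z ((x R^2 y \wedge x R^2 z) \to \exists w (y = w \wedge z = w)).
A: fails — 0R²0, 0R²2 but 0 ≠ 2.
B: satisfies the condition.
C: fails — vR²u, vR²v but u ≠ v.
D: fails — uR²u, uR²v but u ≠ v.

B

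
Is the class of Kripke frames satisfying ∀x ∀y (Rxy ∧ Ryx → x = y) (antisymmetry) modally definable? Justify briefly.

If a class were modally definable it would be closed under surjective bounded morphisms (Goldblatt–Thomason).
The 4-cycle (worlds a,b,c,d with a→b→c→d→a) is antisymmetric. Sending even-indexed worlds to s and odd-indexed worlds to t is a surjective bounded morphism onto the two-world frame with s↔t, which is not antisymmetric.
So the class is not modally definable.

No — not modally definable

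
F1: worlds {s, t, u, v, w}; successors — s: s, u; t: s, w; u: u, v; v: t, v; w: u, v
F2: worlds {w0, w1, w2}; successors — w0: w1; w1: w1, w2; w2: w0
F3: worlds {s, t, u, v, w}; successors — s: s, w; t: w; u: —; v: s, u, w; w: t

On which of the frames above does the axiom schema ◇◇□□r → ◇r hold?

F2

Frame correspondent (Sahlqvist): ∀x ∀y (xR²y → ∃w (yR²w ∧ xRw)) — i.e. a generalized confluence (Geach) condition.
F1: fails — tR²u but no w* with uR²w* and tRw*.
F2: ✓.
F3: fails — sR²t but no w* with tR²w* and sRw*.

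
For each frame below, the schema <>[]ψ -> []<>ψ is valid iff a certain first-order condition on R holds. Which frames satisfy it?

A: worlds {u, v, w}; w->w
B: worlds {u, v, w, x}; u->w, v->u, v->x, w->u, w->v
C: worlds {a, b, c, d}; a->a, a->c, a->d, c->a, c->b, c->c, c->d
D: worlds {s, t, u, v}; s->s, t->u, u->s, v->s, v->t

This is the axiom for convergence; its first-order frame correspondent is forall x forall y forall z (Rxy & Rxz -> exists w (Ryw & Rzw)).
A: holds.
B: fails — Rvu and Rvx but u and x have no common successor.
C: fails — Raa and Rad but a and d have no common successor.
D: fails — Rvt and Rvs but t and s have no common successor.
Valid on: A.

A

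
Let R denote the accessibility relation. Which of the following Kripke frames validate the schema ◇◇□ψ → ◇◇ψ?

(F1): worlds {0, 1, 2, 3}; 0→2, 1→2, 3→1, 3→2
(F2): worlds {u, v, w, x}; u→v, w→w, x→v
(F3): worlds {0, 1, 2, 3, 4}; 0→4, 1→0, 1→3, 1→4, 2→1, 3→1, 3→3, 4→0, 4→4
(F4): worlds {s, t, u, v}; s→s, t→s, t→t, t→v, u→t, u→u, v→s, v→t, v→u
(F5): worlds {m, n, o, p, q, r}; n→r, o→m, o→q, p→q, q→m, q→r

The schema corresponds to a generalized confluence (Geach) condition: ∀x ∀y (xR²y → ∃w (yRw ∧ xR²w)).
(F1): fails — 3R²2 but no w with 2Rw and 3R²w.
(F2): holds.
(F3): holds.
(F4): holds.
(F5): fails — oR²m but no w with mRw and oR²w.
Valid on: (F2), (F3), (F4).

(F2), (F3), (F4)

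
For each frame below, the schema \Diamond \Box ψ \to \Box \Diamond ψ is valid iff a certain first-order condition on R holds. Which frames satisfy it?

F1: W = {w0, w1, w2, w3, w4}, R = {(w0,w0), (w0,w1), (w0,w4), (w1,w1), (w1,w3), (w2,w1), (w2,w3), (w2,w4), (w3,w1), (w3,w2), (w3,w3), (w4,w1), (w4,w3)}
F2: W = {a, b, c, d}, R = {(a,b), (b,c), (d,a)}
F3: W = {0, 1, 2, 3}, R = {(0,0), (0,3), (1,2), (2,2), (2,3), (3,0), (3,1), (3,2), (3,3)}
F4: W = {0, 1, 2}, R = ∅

F1, F4

This is the axiom for convergence; its first-order frame correspondent is \forall x \forall y \forall z (Rxy \wedge Rxz \to \exists w (Ryw \wedge Rzw)).
F1: condition met.
F2: fails — Rbc and Rbc but c and c have no common successor.
F3: fails — R31 and R30 but 1 and 0 have no common successor.
F4: condition met.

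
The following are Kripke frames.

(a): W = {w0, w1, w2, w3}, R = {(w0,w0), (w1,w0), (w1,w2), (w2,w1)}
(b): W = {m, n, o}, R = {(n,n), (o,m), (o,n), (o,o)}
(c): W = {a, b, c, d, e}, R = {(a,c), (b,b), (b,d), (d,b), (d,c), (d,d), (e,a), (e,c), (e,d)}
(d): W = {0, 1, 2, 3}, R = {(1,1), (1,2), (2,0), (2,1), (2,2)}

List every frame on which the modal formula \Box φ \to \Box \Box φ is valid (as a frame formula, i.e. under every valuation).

(b)

The schema corresponds to transitivity: \forall x \forall y \forall z (Rxy \wedge Ryz \to Rxz).
(a): fails — Rw1w2 and Rw2w1 but not Rw1w1.
(b): satisfies the condition.
(c): fails — Red and Rdb but not Reb.
(d): fails — R12 and R20 but not R10.
Valid on: (b).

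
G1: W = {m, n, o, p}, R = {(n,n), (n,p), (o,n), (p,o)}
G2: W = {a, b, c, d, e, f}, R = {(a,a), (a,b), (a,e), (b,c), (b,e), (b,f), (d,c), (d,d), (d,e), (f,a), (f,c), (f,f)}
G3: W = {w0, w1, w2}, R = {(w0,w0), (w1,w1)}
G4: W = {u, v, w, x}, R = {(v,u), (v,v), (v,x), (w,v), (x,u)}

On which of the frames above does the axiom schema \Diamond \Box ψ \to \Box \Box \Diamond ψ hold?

The schema corresponds to a generalized confluence (Geach) condition: \forall x \forall y \forall z ((xRy \wedge x R^2 z) \to \exists w (yRw \wedge zRw)).
G1: fails — nRn, nR²p but no w with nRw and pRw.
G2: fails — aRa, aR²c but no w with aRw and cRw.
G3: holds.
G4: fails — vRu, vR²u but no t with uRt and uRt.

G3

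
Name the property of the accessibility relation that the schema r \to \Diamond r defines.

This is a form of the T axiom.
It corresponds to reflexivity: \forall x Rxx.

reflexivity: \forall x Rxx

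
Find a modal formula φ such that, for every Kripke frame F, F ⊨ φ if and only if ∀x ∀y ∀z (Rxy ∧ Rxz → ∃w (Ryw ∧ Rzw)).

◇□r → □◇r

This is convergence; the standard corresponding axiom is .2: ◇□r → □◇r.
Suppose ◇□r→□◇r is valid. Take Rxy, Rxz and set V(r)={w : Ryw}. Then □r at y so ◇□r at x, so □◇r at x, so ◇r at z, giving w with Rzw and Ryw.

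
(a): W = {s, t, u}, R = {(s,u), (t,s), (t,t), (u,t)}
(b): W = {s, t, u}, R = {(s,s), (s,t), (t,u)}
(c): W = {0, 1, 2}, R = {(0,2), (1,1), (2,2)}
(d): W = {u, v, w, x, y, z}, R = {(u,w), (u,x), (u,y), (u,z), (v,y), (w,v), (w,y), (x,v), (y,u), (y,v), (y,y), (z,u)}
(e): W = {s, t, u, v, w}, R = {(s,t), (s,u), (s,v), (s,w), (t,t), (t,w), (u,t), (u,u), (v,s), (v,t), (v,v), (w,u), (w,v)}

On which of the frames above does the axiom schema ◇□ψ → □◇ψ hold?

Frame correspondent (Sahlqvist): ∀x ∀y ∀z (Rxy ∧ Rxz → ∃w (Ryw ∧ Rzw)) — i.e. convergence.
(a): fails — Rts and Rtt but s and t have no common successor.
(b): fails — Rss and Rst but s and t have no common successor.
(c): ✓.
(d): fails — Ruz and Ruw but z and w have no common successor.
(e): fails — Rsw and Rst but w and t have no common successor.
Valid on: (c).

(c)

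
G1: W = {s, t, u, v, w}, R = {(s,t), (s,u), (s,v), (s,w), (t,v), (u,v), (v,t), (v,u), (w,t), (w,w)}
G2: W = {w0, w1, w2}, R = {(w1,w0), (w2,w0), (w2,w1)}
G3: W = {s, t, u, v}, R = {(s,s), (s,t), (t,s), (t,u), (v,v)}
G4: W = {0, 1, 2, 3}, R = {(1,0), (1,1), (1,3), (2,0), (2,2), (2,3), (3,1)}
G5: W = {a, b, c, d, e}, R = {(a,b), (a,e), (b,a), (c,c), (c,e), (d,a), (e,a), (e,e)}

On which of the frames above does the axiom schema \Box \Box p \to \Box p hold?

G4

Frame correspondent (Sahlqvist): \forall x \forall y (Rxy \to \exists z (Rxz \wedge Rzy)) — i.e. density.
G1: fails — Ruv but no z with Ruz and Rzv.
G2: fails — Rw1w0 but no z with Rw1z and Rzw0.
G3: fails — Rtu but no z with Rtz and Rzu.
G4: holds.
G5: fails — Rab but no z with Raz and Rzb.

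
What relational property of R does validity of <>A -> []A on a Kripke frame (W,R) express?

Partial functionality

This is the CD axiom.
It corresponds to partial functionality: forall x forall y forall z (Rxy & Rxz -> y = z).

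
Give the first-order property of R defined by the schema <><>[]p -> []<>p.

forall x forall y forall z ((x R^2 y & xRz) -> exists w (yRw & zRw))

This is a Sahlqvist (Geach-type) schema ◇^2□^1p → □^1◇^1p.
Minimal-valuation argument: fix x; take any y with xR^2y and any z with xR^1z. Set V(p) to the set of worlds R-reachable from y in exactly 1 step. Then □^1p holds at y, so the antecedent holds at x; validity forces ◇^1p at z, giving a w with zR^1w and yR^1w.
First-order correspondent: forall x forall y forall z ((x R^2 y & xRz) -> exists w (yRw & zRw)).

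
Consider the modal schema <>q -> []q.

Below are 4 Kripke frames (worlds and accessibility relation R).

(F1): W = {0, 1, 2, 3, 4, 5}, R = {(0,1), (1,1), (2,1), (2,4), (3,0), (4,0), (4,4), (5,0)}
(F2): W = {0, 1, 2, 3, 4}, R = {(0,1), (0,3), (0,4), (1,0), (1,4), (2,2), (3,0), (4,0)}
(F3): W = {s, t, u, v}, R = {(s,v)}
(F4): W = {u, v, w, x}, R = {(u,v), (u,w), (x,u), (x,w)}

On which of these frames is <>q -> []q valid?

The schema corresponds to partial functionality: forall x forall y forall z (Rxy & Rxz -> y = z).
(F1): fails — 2 sees both 1 and 4.
(F2): fails — 0 sees both 1 and 3.
(F3): condition met.
(F4): fails — u sees both v and w.
Valid on: (F3).

(F3)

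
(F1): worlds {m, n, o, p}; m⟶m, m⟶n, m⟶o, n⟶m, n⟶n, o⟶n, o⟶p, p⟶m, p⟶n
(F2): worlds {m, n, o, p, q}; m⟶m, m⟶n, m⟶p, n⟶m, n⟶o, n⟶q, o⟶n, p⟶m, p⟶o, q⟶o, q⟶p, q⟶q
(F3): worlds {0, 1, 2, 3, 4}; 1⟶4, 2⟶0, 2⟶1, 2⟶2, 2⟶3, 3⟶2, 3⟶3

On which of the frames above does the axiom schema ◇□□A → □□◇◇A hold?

This is the axiom for a generalized confluence (Geach) condition; its first-order frame correspondent is ∀x ∀y ∀z ((xRy ∧ xR²z) → ∃w (yR²w ∧ zR²w)).
(F1): holds.
(F2): holds.
(F3): fails — 2R0, 2R²0 but no w with 0R²w and 0R²w.

(F1), (F2)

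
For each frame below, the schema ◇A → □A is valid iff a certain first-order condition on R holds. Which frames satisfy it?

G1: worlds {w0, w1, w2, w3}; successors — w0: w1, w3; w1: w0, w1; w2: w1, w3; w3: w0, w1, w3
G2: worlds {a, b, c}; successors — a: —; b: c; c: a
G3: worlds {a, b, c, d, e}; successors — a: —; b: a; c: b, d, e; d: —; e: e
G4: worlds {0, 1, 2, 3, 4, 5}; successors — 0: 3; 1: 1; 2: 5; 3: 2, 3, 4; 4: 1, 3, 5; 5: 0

G2

Frame correspondent (Sahlqvist): ∀x ∀y ∀z (Rxy ∧ Rxz → y = z) — i.e. partial functionality.
G1: fails — w0 sees both w1 and w3.
G2: ✓.
G3: fails — c sees both b and d.
G4: fails — 3 sees both 2 and 3.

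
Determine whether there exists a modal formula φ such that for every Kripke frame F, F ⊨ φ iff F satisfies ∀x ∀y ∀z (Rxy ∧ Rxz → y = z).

This is a Sahlqvist condition; the CD axiom ◇p → □p defines it.
Suppose ◇p→□p is valid. Take Rxy, Rxz and set V(p)={y}. Then ◇p at x, so □p at x, so p at z, i.e. z=y.

Yes — defined by ◇p → □p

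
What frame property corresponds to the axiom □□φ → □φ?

Suppose □□φ→□φ is valid. Take Rxy and set V(φ)={w : xR²w}. Then □□φ at x, so □φ at x, so φ at y, i.e. ∃z(Rxz∧Rzy).

Density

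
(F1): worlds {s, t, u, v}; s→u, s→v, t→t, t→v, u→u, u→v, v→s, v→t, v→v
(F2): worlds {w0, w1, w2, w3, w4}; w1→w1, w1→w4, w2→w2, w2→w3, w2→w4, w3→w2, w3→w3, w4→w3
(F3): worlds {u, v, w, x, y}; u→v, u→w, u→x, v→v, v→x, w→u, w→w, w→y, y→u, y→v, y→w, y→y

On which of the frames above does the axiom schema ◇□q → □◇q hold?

This is the axiom for convergence; its first-order frame correspondent is ∀x ∀y ∀z (Rxy ∧ Rxz → ∃w (Ryw ∧ Rzw)).
(F1): satisfies the condition.
(F2): fails — Rw1w1 and Rw1w4 but w1 and w4 have no common successor.
(F3): fails — Ruv and Ruw but v and w have no common successor.
Valid on: (F1).

(F1)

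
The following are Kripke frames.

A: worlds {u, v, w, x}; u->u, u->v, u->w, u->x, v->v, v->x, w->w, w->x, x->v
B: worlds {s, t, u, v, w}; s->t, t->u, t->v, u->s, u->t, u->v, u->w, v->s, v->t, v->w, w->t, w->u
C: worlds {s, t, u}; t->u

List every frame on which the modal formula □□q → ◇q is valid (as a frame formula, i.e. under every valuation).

This is the axiom for a generalized confluence (Geach) condition; its first-order frame correspondent is ∀x ∃w (xR²w ∧ xRw).
A: condition met.
B: fails — at s but no w* with sR²w* and sRw*.
C: fails — at s but no w with sR²w and sRw.

A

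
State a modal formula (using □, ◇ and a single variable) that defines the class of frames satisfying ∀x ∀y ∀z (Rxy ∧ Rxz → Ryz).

◇q → □◇q

A defining formula is ◇q → □◇q (the 5 axiom).
Suppose ◇q→□◇q is valid. Take Rxy, Rxz and set V(q)={y}. Then ◇q at x, so □◇q at x, so ◇q at z, so some w with Rzw has q; w=y, i.e. Rzy. By symmetry of the argument, Ryz.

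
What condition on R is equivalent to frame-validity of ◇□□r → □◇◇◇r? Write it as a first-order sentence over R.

∀x ∀y ∀z ((xRy ∧ xRz) → ∃w (yR²w ∧ zR³w))

This is a Sahlqvist (Geach-type) schema ◇^1□^2r → □^1◇^3r.
Minimal-valuation argument: fix x; take any y with xR^1y and any z with xR^1z. Set V(r) to the set of worlds R-reachable from y in exactly 2 steps. Then □^2r holds at y, so the antecedent holds at x; validity forces ◇^3r at z, giving a w with zR^3w and yR^2w.
First-order correspondent: ∀x ∀y ∀z ((xRy ∧ xRz) → ∃w (yR²w ∧ zR³w)).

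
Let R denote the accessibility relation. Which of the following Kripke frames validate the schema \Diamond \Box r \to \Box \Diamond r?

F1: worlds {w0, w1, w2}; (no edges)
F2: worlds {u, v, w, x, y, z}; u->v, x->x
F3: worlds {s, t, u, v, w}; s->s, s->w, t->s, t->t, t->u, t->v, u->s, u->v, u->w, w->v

This is the axiom for convergence; its first-order frame correspondent is \forall x \forall y \forall z (Rxy \wedge Rxz \to \exists w (Ryw \wedge Rzw)).
F1: holds.
F2: fails — Ruv and Ruv but v and v have no common successor.
F3: fails — Rsw and Rss but w and s have no common successor.

F1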